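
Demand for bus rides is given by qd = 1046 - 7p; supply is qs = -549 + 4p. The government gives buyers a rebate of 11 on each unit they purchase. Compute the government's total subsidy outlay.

Government cost = 649

Pre-subsidy: 1046 - 7p = -549 + 4p gives p* = 145, q* = 31.
With the rebate, buyers effectively pay pb = ps − 11, where ps is the price sellers receive.
Demand in terms of ps becomes qd = 1046 − 7(ps − 11) = 1123 - 7ps. Setting this equal to supply: 1123 - 7ps = -549 + 4ps, so ps = 152.
Buyers pay pb = 152 − 11 = 141; q' = -549 + 4·152 = 59.
Government outlay = subsidy × quantity = 11 × 59 = 649.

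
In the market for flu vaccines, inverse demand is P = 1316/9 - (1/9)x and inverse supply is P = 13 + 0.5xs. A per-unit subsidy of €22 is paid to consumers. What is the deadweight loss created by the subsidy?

Deadweight loss = €396

Pre-subsidy: 1316/9 - (1/9)x = 13 + 0.5x gives x* = 218 and P* = 122.
With the rebate, buyers effectively pay Pb = Ps − 22, where Ps is the price sellers receive.
On the curves, Pb = 1316/9 - (1/9)x and Ps = 13 + 0.5x; the wedge Ps − Pb = 22 gives 13 + 0.5x − (1316/9 - (1/9)x) = 22, so x' = 254.
Then Pb = 1316/9 − (1/9)·254 = 118 and Ps = 13 + 0.5·254 = 140.
The subsidy expands output by 254 − 218 = 36 past the efficient level; on those units the gap between marginal cost and willingness to pay runs from 0 up to 22.
DWL = ½ × 22 × 36 = 396.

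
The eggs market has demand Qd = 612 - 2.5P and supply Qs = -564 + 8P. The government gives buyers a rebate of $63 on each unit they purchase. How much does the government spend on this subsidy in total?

Government cost = $28476

Pre-subsidy: 612 - 2.5P = -564 + 8P gives P* = 112, Q* = 332.
With the rebate, buyers effectively pay Pb = Ps − 63, where Ps is the price sellers receive.
Demand in terms of Ps becomes Qd = 612 − 2.5(Ps − 63) = 769.5 - 2.5Ps. Setting this equal to supply: 769.5 - 2.5Ps = -564 + 8Ps, so Ps = 127.
Buyers pay Pb = 127 − 63 = 64; Q' = -564 + 8·127 = 452.
Government outlay = subsidy × quantity = 63 × 452 = 28476.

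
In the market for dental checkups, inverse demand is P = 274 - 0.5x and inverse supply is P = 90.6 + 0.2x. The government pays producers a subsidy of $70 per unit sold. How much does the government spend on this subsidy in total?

Government cost = $25340

Pre-subsidy: 274 - 0.5x = 90.6 + 0.2x gives x* = 262 and P* = 143.
With the subsidy, sellers receive Ps = Pb + 70 for each unit, where Pb is the price buyers pay.
On the curves, Pb = 274 - 0.5x and Ps = 90.6 + 0.2x; the wedge Ps − Pb = 70 gives 90.6 + 0.2x − (274 - 0.5x) = 70, so x' = 362.
Then Pb = 274 − 0.5·362 = 93 and Ps = 90.6 + 0.2·362 = 163.
Government outlay = subsidy × quantity = 70 × 362 = 25340.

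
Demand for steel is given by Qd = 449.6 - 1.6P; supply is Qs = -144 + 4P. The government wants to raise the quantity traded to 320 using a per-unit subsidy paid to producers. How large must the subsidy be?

Required subsidy s = 35 per unit

At Q = 320, invert demand for the buyer price: Pb = (449.6 − 320)/1.6 = 81; invert supply for the seller price: Ps = (320 − (-144))/4 = 116.
The subsidy must fill the gap: s = Ps − Pb = 116 − 81 = 35.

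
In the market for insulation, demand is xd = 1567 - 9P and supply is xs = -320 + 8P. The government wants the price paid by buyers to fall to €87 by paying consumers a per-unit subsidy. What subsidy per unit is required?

Required subsidy s = €51 per unit

At a buyer price of 87, quantity demanded is 1567 − 9·87 = 784.
Sellers supply 784 only when they receive Ps with -320 + 8·Ps = 784, i.e. Ps = 138.
s = Ps − Pb = 138 − 87 = 51.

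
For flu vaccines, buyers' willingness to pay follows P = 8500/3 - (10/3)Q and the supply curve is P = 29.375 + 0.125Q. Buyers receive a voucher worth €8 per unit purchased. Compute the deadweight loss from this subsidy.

Deadweight loss = 768/83

Pre-subsidy: 8500/3 - (10/3)Q = 29.375 + 0.125Q gives Q* = 67295/83 and P* = 10850/83.
With the rebate, buyers effectively pay Pb = Ps − 8, where Ps is the price sellers receive.
On the curves, Pb = 8500/3 - (10/3)Q and Ps = 29.375 + 0.125Q; the wedge Ps − Pb = 8 gives 29.375 + 0.125Q − (8500/3 - (10/3)Q) = 8, so Q' = 67487/83.
Then Pb = 8500/3 − (10/3)·(67487/83) = 10210/83 and Ps = 29.375 + 0.125·(67487/83) = 10874/83.
The subsidy expands output by 67487/83 − 67295/83 = 192/83 past the efficient level; on those units the gap between marginal cost and willingness to pay runs from 0 up to 8.
DWL = ½ × 8 × 192/83 = 768/83.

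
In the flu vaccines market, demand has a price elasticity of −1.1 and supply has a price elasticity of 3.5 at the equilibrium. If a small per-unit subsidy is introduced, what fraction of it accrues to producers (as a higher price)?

For a small subsidy around the equilibrium, the benefit split depends on the relative slopes, which at a point are proportional to the elasticities.
Buyer share = εs/(εs + |εd|) = 3.5/(3.5 + 1.1) = 35/46; seller share = |εd|/(εs + |εd|) = 11/46.
So producers capture 11/46 of the subsidy.

Producer share = 11/46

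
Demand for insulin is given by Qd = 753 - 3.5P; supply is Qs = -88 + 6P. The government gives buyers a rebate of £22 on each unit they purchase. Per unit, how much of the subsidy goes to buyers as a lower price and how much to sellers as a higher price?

Pre-subsidy: 753 - 3.5P = -88 + 6P gives P* = 1682/19, Q* = 8420/19.
With the rebate, buyers effectively pay Pb = Ps − 22, where Ps is the price sellers receive.
Demand in terms of Ps becomes Qd = 753 − 3.5(Ps − 22) = 830 - 3.5Ps. Setting this equal to supply: 830 - 3.5Ps = -88 + 6Ps, so Ps = 1836/19.
Buyers pay Pb = 1836/19 − 22 = 1418/19; Q' = -88 + 6·(1836/19) = 9344/19.
Buyers' price falls by P* − Pb = 1682/19 − 1418/19 = 264/19; sellers' price rises by Ps − P* = 1836/19 − 1682/19 = 154/19.

Buyers gain 264/19 per unit; sellers gain 154/19 per unit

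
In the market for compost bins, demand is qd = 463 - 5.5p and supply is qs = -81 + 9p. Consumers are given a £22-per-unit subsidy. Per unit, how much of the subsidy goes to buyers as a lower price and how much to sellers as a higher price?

Buyers gain 396/29 per unit; sellers gain 242/29 per unit

Pre-subsidy: 463 - 5.5p = -81 + 9p gives p* = 1088/29, q* = 7443/29.
With the rebate, buyers effectively pay pb = ps − 22, where ps is the price sellers receive.
Demand in terms of ps becomes qd = 463 − 5.5(ps − 22) = 584 - 5.5ps. Setting this equal to supply: 584 - 5.5ps = -81 + 9ps, so ps = 1330/29.
Buyers pay pb = 1330/29 − 22 = 692/29; q' = -81 + 9·(1330/29) = 9621/29.
Buyers' price falls by p* − pb = 1088/29 − 692/29 = 396/29; sellers' price rises by ps − p* = 1330/29 − 1088/29 = 242/29.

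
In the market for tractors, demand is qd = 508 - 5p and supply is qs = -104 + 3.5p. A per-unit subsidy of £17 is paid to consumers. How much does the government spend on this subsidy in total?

Government cost = £3111

Pre-subsidy: 508 - 5p = -104 + 3.5p gives p* = 72, q* = 148.
With the rebate, buyers effectively pay pb = ps − 17, where ps is the price sellers receive.
Demand in terms of ps becomes qd = 508 − 5(ps − 17) = 593 - 5ps. Setting this equal to supply: 593 - 5ps = -104 + 3.5ps, so ps = 82.
Buyers pay pb = 82 − 17 = 65; q' = -104 + 3.5·82 = 183.
Government outlay = subsidy × quantity = 17 × 183 = 3111.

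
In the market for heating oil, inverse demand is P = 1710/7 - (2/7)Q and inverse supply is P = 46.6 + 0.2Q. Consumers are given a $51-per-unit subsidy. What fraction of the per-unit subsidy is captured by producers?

Producer share = 7/17

Pre-subsidy: 1710/7 - (2/7)Q = 46.6 + 0.2Q gives Q* = 407 and P* = 128.
With the rebate, buyers effectively pay Pb = Ps − 51, where Ps is the price sellers receive.
On the curves, Pb = 1710/7 - (2/7)Q and Ps = 46.6 + 0.2Q; the wedge Ps − Pb = 51 gives 46.6 + 0.2Q − (1710/7 - (2/7)Q) = 51, so Q' = 512.
Then Pb = 1710/7 − (2/7)·512 = 98 and Ps = 46.6 + 0.2·512 = 149.
Buyers' price falls by P* − Pb = 128 − 98 = 30; sellers' price rises by Ps − P* = 149 − 128 = 21.
So producers capture 21/51 = 7/17 of each unit of subsidy.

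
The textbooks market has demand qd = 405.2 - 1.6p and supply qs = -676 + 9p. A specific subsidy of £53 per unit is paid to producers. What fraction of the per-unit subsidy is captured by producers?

Producer share = 8/53

Pre-subsidy: 405.2 - 1.6p = -676 + 9p gives p* = 102, q* = 242.
With the subsidy, sellers receive ps = pb + 53 for each unit, where pb is the price buyers pay.
Supply in terms of pb becomes qs = -676 + 9(pb + 53) = -199 + 9pb. Setting this equal to demand: 405.2 - 1.6pb = -199 + 9pb, so pb = 57.
Sellers receive ps = 57 + 53 = 110; q' = 405.2 − 1.6·57 = 314.
Buyers' price falls by p* − pb = 102 − 57 = 45; sellers' price rises by ps − p* = 110 − 102 = 8.
So producers capture 8/53 = 8/53 of each unit of subsidy.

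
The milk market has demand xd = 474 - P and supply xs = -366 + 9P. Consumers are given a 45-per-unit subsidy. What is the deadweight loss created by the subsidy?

Deadweight loss = 911.25

Pre-subsidy: 474 - P = -366 + 9P gives P* = 84, x* = 390.
With the rebate, buyers effectively pay Pb = Ps − 45, where Ps is the price sellers receive.
Demand in terms of Ps becomes xd = 474 − 1(Ps − 45) = 519 - Ps. Setting this equal to supply: 519 - Ps = -366 + 9Ps, so Ps = 88.5.
Buyers pay Pb = 88.5 − 45 = 43.5; x' = -366 + 9·88.5 = 430.5.
The subsidy expands output by 430.5 − 390 = 40.5 past the efficient level; on those units the gap between marginal cost and willingness to pay runs from 0 up to 45.
DWL = ½ × 45 × 40.5 = 911.25.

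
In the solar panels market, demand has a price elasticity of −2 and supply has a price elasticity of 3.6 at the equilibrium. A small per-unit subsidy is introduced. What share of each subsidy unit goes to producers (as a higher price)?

For a small subsidy around the equilibrium, the benefit split depends on the relative slopes, which at a point are proportional to the elasticities.
Buyer share = εs/(εs + |εd|) = 3.6/(3.6 + 2) = 9/14; seller share = |εd|/(εs + |εd|) = 5/14.
So producers capture 5/14 of the subsidy.

Producer share = 5/14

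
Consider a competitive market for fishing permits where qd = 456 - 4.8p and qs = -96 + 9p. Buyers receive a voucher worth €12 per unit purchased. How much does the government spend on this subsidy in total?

Government cost = 83232/23

Pre-subsidy: 456 - 4.8p = -96 + 9p gives p* = 40, q* = 264.
With the rebate, buyers effectively pay pb = ps − 12, where ps is the price sellers receive.
Demand in terms of ps becomes qd = 456 − 4.8(ps − 12) = 513.6 - 4.8ps. Setting this equal to supply: 513.6 - 4.8ps = -96 + 9ps, so ps = 1016/23.
Buyers pay pb = 1016/23 − 12 = 740/23; q' = -96 + 9·(1016/23) = 6936/23.
Government outlay = subsidy × quantity = 12 × 6936/23 = 83232/23.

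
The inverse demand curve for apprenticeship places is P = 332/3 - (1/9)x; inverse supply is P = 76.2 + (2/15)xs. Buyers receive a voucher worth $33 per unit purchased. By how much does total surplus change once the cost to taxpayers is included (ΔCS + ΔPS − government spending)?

Pre-subsidy: 332/3 - (1/9)x = 76.2 + (2/15)x gives x* = 141 and P* = 95.
With the rebate, buyers effectively pay Pb = Ps − 33, where Ps is the price sellers receive.
On the curves, Pb = 332/3 - (1/9)x and Ps = 76.2 + (2/15)x; the wedge Ps − Pb = 33 gives 76.2 + (2/15)x − (332/3 - (1/9)x) = 33, so x' = 276.
Then Pb = 332/3 − (1/9)·276 = 80 and Ps = 76.2 + (2/15)·276 = 113.
ΔCS = ½(141 + 276)(95 − 80) = 3127.5; ΔPS = ½(141 + 276)(113 − 95) = 3753.
Government spending = 33 × 276 = 9108.
Net change = 3127.5 + 3753 − 9108 = -2227.5. The loss equals the DWL triangle ½·33·135.

Net change in total surplus = -$2227.5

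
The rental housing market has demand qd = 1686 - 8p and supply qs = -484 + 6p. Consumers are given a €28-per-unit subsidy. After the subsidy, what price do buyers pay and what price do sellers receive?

Pre-subsidy: 1686 - 8p = -484 + 6p gives p* = 155, q* = 446.
With the rebate, buyers effectively pay pb = ps − 28, where ps is the price sellers receive.
Demand in terms of ps becomes qd = 1686 − 8(ps − 28) = 1910 - 8ps. Setting this equal to supply: 1910 - 8ps = -484 + 6ps, so ps = 171.
Buyers pay pb = 171 − 28 = 143; q' = -484 + 6·171 = 542.

Buyers pay €143; sellers receive €171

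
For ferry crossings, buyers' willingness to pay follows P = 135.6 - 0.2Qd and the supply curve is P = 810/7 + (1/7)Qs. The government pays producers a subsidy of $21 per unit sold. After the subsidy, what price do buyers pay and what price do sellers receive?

Pre-subsidy: 135.6 - 0.2Q = 810/7 + (1/7)Q gives Q* = 58 and P* = 124.
With the subsidy, sellers receive Ps = Pb + 21 for each unit, where Pb is the price buyers pay.
On the curves, Pb = 135.6 - 0.2Q and Ps = 810/7 + (1/7)Q; the wedge Ps − Pb = 21 gives 810/7 + (1/7)Q − (135.6 - 0.2Q) = 21, so Q' = 119.25.
Then Pb = 135.6 − 0.2·119.25 = 111.75 and Ps = 810/7 + (1/7)·119.25 = 132.75.

Buyers pay $111.75; sellers receive $132.75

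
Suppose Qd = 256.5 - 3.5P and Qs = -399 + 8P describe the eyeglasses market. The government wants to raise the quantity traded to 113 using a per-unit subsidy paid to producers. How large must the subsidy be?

At Q = 113, invert demand for the buyer price: Pb = (256.5 − 113)/3.5 = 41; invert supply for the seller price: Ps = (113 − (-399))/8 = 64.
The subsidy must fill the gap: s = Ps − Pb = 64 − 41 = 23.

Required subsidy s = 23 per unit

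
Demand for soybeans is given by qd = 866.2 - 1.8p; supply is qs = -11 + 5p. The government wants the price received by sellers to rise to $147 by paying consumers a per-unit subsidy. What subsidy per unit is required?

Required subsidy s = $68 per unit

At a seller price of 147, quantity supplied is -11 + 5·147 = 724.
Buyers absorb 724 only when they pay pb with 866.2 − 1.8·pb = 724, i.e. pb = 79.
s = ps − pb = 147 − 79 = 68.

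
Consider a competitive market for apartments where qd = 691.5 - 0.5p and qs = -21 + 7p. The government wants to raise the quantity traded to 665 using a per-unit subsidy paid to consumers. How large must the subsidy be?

Required subsidy s = 45 per unit

At q = 665, invert demand for the buyer price: pb = (691.5 − 665)/0.5 = 53; invert supply for the seller price: ps = (665 − (-21))/7 = 98.
The subsidy must fill the gap: s = ps − pb = 98 − 53 = 45.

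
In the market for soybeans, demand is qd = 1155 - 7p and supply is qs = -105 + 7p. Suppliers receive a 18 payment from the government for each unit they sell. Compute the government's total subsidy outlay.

Pre-subsidy: 1155 - 7p = -105 + 7p gives p* = 90, q* = 525.
With the subsidy, sellers receive ps = pb + 18 for each unit, where pb is the price buyers pay.
Supply in terms of pb becomes qs = -105 + 7(pb + 18) = 21 + 7pb. Setting this equal to demand: 1155 - 7pb = 21 + 7pb, so pb = 81.
Sellers receive ps = 81 + 18 = 99; q' = 1155 − 7·81 = 588.
Government outlay = subsidy × quantity = 18 × 588 = 10584.

Government cost = 10584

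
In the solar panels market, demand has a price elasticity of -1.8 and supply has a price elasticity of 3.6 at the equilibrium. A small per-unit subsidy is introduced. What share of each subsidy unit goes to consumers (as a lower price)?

For a small subsidy around the equilibrium, the benefit split depends on the relative slopes, which at a point are proportional to the elasticities.
Buyer share = εs/(εs + |εd|) = 3.6/(3.6 + 1.8) = 2/3; seller share = |εd|/(εs + |εd|) = 1/3.

Consumer share = 2/3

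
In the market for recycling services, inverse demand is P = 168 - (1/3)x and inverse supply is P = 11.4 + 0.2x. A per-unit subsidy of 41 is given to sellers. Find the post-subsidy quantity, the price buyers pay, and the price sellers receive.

Pre-subsidy: 168 - (1/3)x = 11.4 + 0.2x gives x* = 293.625 and P* = 70.125.
With the subsidy, sellers receive Ps = Pb + 41 for each unit, where Pb is the price buyers pay.
On the curves, Pb = 168 - (1/3)x and Ps = 11.4 + 0.2x; the wedge Ps − Pb = 41 gives 11.4 + 0.2x − (168 - (1/3)x) = 41, so x' = 370.5.
Then Pb = 168 − (1/3)·370.5 = 44.5 and Ps = 11.4 + 0.2·370.5 = 85.5.

x' = 370.5; buyers pay 44.5; sellers receive 85.5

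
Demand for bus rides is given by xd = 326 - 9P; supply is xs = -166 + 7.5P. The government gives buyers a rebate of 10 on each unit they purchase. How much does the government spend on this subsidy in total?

Pre-subsidy: 326 - 9P = -166 + 7.5P gives P* = 328/11, x* = 634/11.
With the rebate, buyers effectively pay Pb = Ps − 10, where Ps is the price sellers receive.
Demand in terms of Ps becomes xd = 326 − 9(Ps − 10) = 416 - 9Ps. Setting this equal to supply: 416 - 9Ps = -166 + 7.5Ps, so Ps = 388/11.
Buyers pay Pb = 388/11 − 10 = 278/11; x' = -166 + 7.5·(388/11) = 1084/11.
Government outlay = subsidy × quantity = 10 × 1084/11 = 10840/11.

Government cost = 10840/11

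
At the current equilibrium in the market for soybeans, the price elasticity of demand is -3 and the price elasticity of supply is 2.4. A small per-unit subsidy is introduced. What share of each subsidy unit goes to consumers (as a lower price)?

For a small subsidy around the equilibrium, the benefit split depends on the relative slopes, which at a point are proportional to the elasticities.
Buyer share = εs/(εs + |εd|) = 2.4/(2.4 + 3) = 4/9; seller share = |εd|/(εs + |εd|) = 5/9.

Consumer share = 4/9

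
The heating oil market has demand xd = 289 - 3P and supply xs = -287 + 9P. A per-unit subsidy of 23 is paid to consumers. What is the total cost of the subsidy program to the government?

Government cost = 4525.25

Pre-subsidy: 289 - 3P = -287 + 9P gives P* = 48, x* = 145.
With the rebate, buyers effectively pay Pb = Ps − 23, where Ps is the price sellers receive.
Demand in terms of Ps becomes xd = 289 − 3(Ps − 23) = 358 - 3Ps. Setting this equal to supply: 358 - 3Ps = -287 + 9Ps, so Ps = 53.75.
Buyers pay Pb = 53.75 − 23 = 30.75; x' = -287 + 9·53.75 = 196.75.
Government outlay = subsidy × quantity = 23 × 196.75 = 4525.25.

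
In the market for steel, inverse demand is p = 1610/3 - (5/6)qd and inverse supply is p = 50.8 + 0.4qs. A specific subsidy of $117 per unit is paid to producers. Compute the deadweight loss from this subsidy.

Pre-subsidy: 1610/3 - (5/6)q = 50.8 + 0.4q gives q* = 14576/37 and p* = 7710/37.
With the subsidy, sellers receive ps = pb + 117 for each unit, where pb is the price buyers pay.
On the curves, pb = 1610/3 - (5/6)q and ps = 50.8 + 0.4q; the wedge ps − pb = 117 gives 50.8 + 0.4q − (1610/3 - (5/6)q) = 117, so q' = 18086/37.
Then pb = 1610/3 − (5/6)·(18086/37) = 4785/37 and ps = 50.8 + 0.4·(18086/37) = 9114/37.
The subsidy expands output by 18086/37 − 14576/37 = 3510/37 past the efficient level; on those units the gap between marginal cost and willingness to pay runs from 0 up to 117.
DWL = ½ × 117 × 3510/37 = 205335/37.

Deadweight loss = 205335/37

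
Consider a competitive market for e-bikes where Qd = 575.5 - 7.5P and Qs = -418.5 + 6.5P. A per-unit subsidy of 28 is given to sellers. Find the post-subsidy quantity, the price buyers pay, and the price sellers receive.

Pre-subsidy: 575.5 - 7.5P = -418.5 + 6.5P gives P* = 71, Q* = 43.
With the subsidy, sellers receive Ps = Pb + 28 for each unit, where Pb is the price buyers pay.
Supply in terms of Pb becomes Qs = -418.5 + 6.5(Pb + 28) = -236.5 + 6.5Pb. Setting this equal to demand: 575.5 - 7.5Pb = -236.5 + 6.5Pb, so Pb = 58.
Sellers receive Ps = 58 + 28 = 86; Q' = 575.5 − 7.5·58 = 140.5.

Q' = 140.5; buyers pay 58; sellers receive 86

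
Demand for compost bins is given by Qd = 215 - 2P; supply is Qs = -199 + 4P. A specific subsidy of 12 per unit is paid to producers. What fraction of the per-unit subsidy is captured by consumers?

Consumer share = 2/3

Pre-subsidy: 215 - 2P = -199 + 4P gives P* = 69, Q* = 77.
With the subsidy, sellers receive Ps = Pb + 12 for each unit, where Pb is the price buyers pay.
Supply in terms of Pb becomes Qs = -199 + 4(Pb + 12) = -151 + 4Pb. Setting this equal to demand: 215 - 2Pb = -151 + 4Pb, so Pb = 61.
Sellers receive Ps = 61 + 12 = 73; Q' = 215 − 2·61 = 93.
Buyers' price falls by P* − Pb = 69 − 61 = 8; sellers' price rises by Ps − P* = 73 − 69 = 4.
So consumers capture 8/12 = 2/3 of each unit of subsidy.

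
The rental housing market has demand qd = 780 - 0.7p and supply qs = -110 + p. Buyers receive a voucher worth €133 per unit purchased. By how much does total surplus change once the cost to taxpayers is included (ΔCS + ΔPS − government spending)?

Pre-subsidy: 780 - 0.7p = -110 + p gives p* = 8900/17, q* = 7030/17.
With the rebate, buyers effectively pay pb = ps − 133, where ps is the price sellers receive.
Demand in terms of ps becomes qd = 780 − 0.7(ps − 133) = 873.1 - 0.7ps. Setting this equal to supply: 873.1 - 0.7ps = -110 + ps, so ps = 9831/17.
Buyers pay pb = 9831/17 − 133 = 7570/17; q' = -110 + 1·(9831/17) = 7961/17.
ΔCS = ½(7030/17 + 7961/17)(8900/17 − 7570/17) = 9969015/289; ΔPS = ½(7030/17 + 7961/17)(9831/17 − 8900/17) = 13956621/578.
Government spending = 133 × 7961/17 = 1058813/17.
Net change = 9969015/289 + 13956621/578 − 1058813/17 = -123823/34. The loss equals the DWL triangle ½·133·931/17.

Net change in total surplus = -123823/34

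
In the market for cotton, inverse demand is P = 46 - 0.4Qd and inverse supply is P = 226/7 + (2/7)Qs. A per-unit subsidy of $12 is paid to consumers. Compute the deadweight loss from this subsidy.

Pre-subsidy: 46 - 0.4Q = 226/7 + (2/7)Q gives Q* = 20 and P* = 38.
With the rebate, buyers effectively pay Pb = Ps − 12, where Ps is the price sellers receive.
On the curves, Pb = 46 - 0.4Q and Ps = 226/7 + (2/7)Q; the wedge Ps − Pb = 12 gives 226/7 + (2/7)Q − (46 - 0.4Q) = 12, so Q' = 37.5.
Then Pb = 46 − 0.4·37.5 = 31 and Ps = 226/7 + (2/7)·37.5 = 43.
The subsidy expands output by 37.5 − 20 = 17.5 past the efficient level; on those units the gap between marginal cost and willingness to pay runs from 0 up to 12.
DWL = ½ × 12 × 17.5 = 105.

Deadweight loss = $105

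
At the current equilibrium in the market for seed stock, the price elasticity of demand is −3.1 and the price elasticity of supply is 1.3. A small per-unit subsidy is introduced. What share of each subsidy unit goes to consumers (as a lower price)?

For a small subsidy around the equilibrium, the benefit split depends on the relative slopes, which at a point are proportional to the elasticities.
Buyer share = εs/(εs + |εd|) = 1.3/(1.3 + 3.1) = 13/44; seller share = |εd|/(εs + |εd|) = 31/44.

Consumer share = 13/44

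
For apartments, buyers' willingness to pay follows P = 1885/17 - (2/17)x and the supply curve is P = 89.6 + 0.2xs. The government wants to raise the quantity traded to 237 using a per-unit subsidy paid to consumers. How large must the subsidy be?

Required subsidy s = 54 per unit

At x = 237, from the demand curve buyers pay Pb = 1885/17 − (2/17)·237 = 83; from the supply curve sellers need Ps = 89.6 + 0.2·237 = 137.
The subsidy must fill the gap: s = Ps − Pb = 137 − 83 = 54.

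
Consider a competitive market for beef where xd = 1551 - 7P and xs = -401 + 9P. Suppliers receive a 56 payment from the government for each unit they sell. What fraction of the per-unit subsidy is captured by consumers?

Pre-subsidy: 1551 - 7P = -401 + 9P gives P* = 122, x* = 697.
With the subsidy, sellers receive Ps = Pb + 56 for each unit, where Pb is the price buyers pay.
Supply in terms of Pb becomes xs = -401 + 9(Pb + 56) = 103 + 9Pb. Setting this equal to demand: 1551 - 7Pb = 103 + 9Pb, so Pb = 90.5.
Sellers receive Ps = 90.5 + 56 = 146.5; x' = 1551 − 7·90.5 = 917.5.
Buyers' price falls by P* − Pb = 122 − 90.5 = 31.5; sellers' price rises by Ps − P* = 146.5 − 122 = 24.5.
So consumers capture 31.5/56 = 0.5625 of each unit of subsidy.

Consumer share = 0.5625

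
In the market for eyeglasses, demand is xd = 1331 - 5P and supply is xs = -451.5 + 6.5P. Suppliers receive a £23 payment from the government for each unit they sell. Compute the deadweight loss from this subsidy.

Pre-subsidy: 1331 - 5P = -451.5 + 6.5P gives P* = 155, x* = 556.
With the subsidy, sellers receive Ps = Pb + 23 for each unit, where Pb is the price buyers pay.
Supply in terms of Pb becomes xs = -451.5 + 6.5(Pb + 23) = -302 + 6.5Pb. Setting this equal to demand: 1331 - 5Pb = -302 + 6.5Pb, so Pb = 142.
Sellers receive Ps = 142 + 23 = 165; x' = 1331 − 5·142 = 621.
The subsidy expands output by 621 − 556 = 65 past the efficient level; on those units the gap between marginal cost and willingness to pay runs from 0 up to 23.
DWL = ½ × 23 × 65 = 747.5.

Deadweight loss = £747.5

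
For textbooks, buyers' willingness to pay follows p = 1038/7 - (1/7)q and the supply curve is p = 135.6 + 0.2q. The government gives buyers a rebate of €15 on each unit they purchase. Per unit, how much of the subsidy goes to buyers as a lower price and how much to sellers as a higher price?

Pre-subsidy: 1038/7 - (1/7)q = 135.6 + 0.2q gives q* = 37 and p* = 143.
With the rebate, buyers effectively pay pb = ps − 15, where ps is the price sellers receive.
On the curves, pb = 1038/7 - (1/7)q and ps = 135.6 + 0.2q; the wedge ps − pb = 15 gives 135.6 + 0.2q − (1038/7 - (1/7)q) = 15, so q' = 80.75.
Then pb = 1038/7 − (1/7)·80.75 = 136.75 and ps = 135.6 + 0.2·80.75 = 151.75.
Buyers' price falls by p* − pb = 143 − 136.75 = 6.25; sellers' price rises by ps − p* = 151.75 − 143 = 8.75.

Buyers gain €6.25 per unit; sellers gain €8.75 per unit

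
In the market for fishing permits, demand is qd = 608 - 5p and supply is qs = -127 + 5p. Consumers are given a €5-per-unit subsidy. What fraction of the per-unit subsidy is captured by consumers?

Pre-subsidy: 608 - 5p = -127 + 5p gives p* = 73.5, q* = 240.5.
With the rebate, buyers effectively pay pb = ps − 5, where ps is the price sellers receive.
Demand in terms of ps becomes qd = 608 − 5(ps − 5) = 633 - 5ps. Setting this equal to supply: 633 - 5ps = -127 + 5ps, so ps = 76.
Buyers pay pb = 76 − 5 = 71; q' = -127 + 5·76 = 253.
Buyers' price falls by p* − pb = 73.5 − 71 = 2.5; sellers' price rises by ps − p* = 76 − 73.5 = 2.5.
So consumers capture 2.5/5 = 0.5 of each unit of subsidy.

Consumer share = 0.5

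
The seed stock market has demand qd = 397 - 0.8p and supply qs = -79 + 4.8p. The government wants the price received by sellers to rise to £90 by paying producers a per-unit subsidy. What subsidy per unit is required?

Required subsidy s = £35 per unit

At a seller price of 90, quantity supplied is -79 + 4.8·90 = 353.
Buyers absorb 353 only when they pay pb with 397 − 0.8·pb = 353, i.e. pb = 55.
s = ps − pb = 90 − 55 = 35.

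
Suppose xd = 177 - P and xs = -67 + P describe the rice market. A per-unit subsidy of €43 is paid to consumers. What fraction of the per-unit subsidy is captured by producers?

Pre-subsidy: 177 - P = -67 + P gives P* = 122, x* = 55.
With the rebate, buyers effectively pay Pb = Ps − 43, where Ps is the price sellers receive.
Demand in terms of Ps becomes xd = 177 − 1(Ps − 43) = 220 - Ps. Setting this equal to supply: 220 - Ps = -67 + Ps, so Ps = 143.5.
Buyers pay Pb = 143.5 − 43 = 100.5; x' = -67 + 1·143.5 = 76.5.
Buyers' price falls by P* − Pb = 122 − 100.5 = 21.5; sellers' price rises by Ps − P* = 143.5 − 122 = 21.5.
So producers capture 21.5/43 = 0.5 of each unit of subsidy.

Producer share = 0.5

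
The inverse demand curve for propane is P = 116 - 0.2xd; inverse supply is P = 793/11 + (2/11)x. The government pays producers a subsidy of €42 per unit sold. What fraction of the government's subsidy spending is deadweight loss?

Pre-subsidy: 116 - 0.2x = 793/11 + (2/11)x gives x* = 115 and P* = 93.
With the subsidy, sellers receive Ps = Pb + 42 for each unit, where Pb is the price buyers pay.
On the curves, Pb = 116 - 0.2x and Ps = 793/11 + (2/11)x; the wedge Ps − Pb = 42 gives 793/11 + (2/11)x − (116 - 0.2x) = 42, so x' = 225.
Then Pb = 116 − 0.2·225 = 71 and Ps = 793/11 + (2/11)·225 = 113.
ΔCS = ½(115 + 225)(93 − 71) = 3740; ΔPS = ½(115 + 225)(113 − 93) = 3400.
Government spending = 42 × 225 = 9450.
DWL = ½ × 42 × (225 − 115) = 2310; fraction = 2310 / 9450 = 11/45.

DWL / government spending = 11/45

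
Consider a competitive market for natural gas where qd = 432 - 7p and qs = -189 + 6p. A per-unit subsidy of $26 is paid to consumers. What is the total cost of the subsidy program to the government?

Pre-subsidy: 432 - 7p = -189 + 6p gives p* = 621/13, q* = 1269/13.
With the rebate, buyers effectively pay pb = ps − 26, where ps is the price sellers receive.
Demand in terms of ps becomes qd = 432 − 7(ps − 26) = 614 - 7ps. Setting this equal to supply: 614 - 7ps = -189 + 6ps, so ps = 803/13.
Buyers pay pb = 803/13 − 26 = 465/13; q' = -189 + 6·(803/13) = 2361/13.
Government outlay = subsidy × quantity = 26 × 2361/13 = 4722.

Government cost = $4722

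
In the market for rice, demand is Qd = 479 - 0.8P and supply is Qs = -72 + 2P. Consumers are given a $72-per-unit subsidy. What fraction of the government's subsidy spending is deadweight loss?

DWL / government spending = 144/2539

Pre-subsidy: 479 - 0.8P = -72 + 2P gives P* = 2755/14, Q* = 2251/7.
With the rebate, buyers effectively pay Pb = Ps − 72, where Ps is the price sellers receive.
Demand in terms of Ps becomes Qd = 479 − 0.8(Ps − 72) = 536.6 - 0.8Ps. Setting this equal to supply: 536.6 - 0.8Ps = -72 + 2Ps, so Ps = 3043/14.
Buyers pay Pb = 3043/14 − 72 = 2035/14; Q' = -72 + 2·(3043/14) = 2539/7.
ΔCS = ½(2251/7 + 2539/7)(2755/14 − 2035/14) = 862200/49; ΔPS = ½(2251/7 + 2539/7)(3043/14 − 2755/14) = 344880/49.
Government spending = 72 × 2539/7 = 182808/7.
DWL = ½ × 72 × (2539/7 − 2251/7) = 10368/7; fraction = (10368/7) / (182808/7) = 144/2539.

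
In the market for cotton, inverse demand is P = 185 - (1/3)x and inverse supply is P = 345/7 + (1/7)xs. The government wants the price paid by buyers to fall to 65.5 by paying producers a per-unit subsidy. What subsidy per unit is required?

At a buyer price of 65.5, quantity demanded is 555 − 3·65.5 = 358.5.
Sellers supply 358.5 only when they receive Ps = 345/7 + (1/7)·358.5 = 100.5.
s = Ps − Pb = 100.5 − 65.5 = 35.

Required subsidy s = 35 per unit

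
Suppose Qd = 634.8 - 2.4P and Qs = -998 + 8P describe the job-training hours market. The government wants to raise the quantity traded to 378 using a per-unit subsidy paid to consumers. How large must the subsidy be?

At Q = 378, invert demand for the buyer price: Pb = (634.8 − 378)/2.4 = 107; invert supply for the seller price: Ps = (378 − (-998))/8 = 172.
The subsidy must fill the gap: s = Ps − Pb = 172 − 107 = 65.

Required subsidy s = 65 per unit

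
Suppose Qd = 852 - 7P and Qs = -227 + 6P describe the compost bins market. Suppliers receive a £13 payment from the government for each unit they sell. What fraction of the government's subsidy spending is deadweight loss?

DWL / government spending = 21/313

Pre-subsidy: 852 - 7P = -227 + 6P gives P* = 83, Q* = 271.
With the subsidy, sellers receive Ps = Pb + 13 for each unit, where Pb is the price buyers pay.
Supply in terms of Pb becomes Qs = -227 + 6(Pb + 13) = -149 + 6Pb. Setting this equal to demand: 852 - 7Pb = -149 + 6Pb, so Pb = 77.
Sellers receive Ps = 77 + 13 = 90; Q' = 852 − 7·77 = 313.
ΔCS = ½(271 + 313)(83 − 77) = 1752; ΔPS = ½(271 + 313)(90 − 83) = 2044.
Government spending = 13 × 313 = 4069.
DWL = ½ × 13 × (313 − 271) = 273; fraction = 273 / 4069 = 21/313.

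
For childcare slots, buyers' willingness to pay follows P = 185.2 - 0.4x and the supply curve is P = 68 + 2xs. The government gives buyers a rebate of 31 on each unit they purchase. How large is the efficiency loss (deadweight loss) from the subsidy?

Deadweight loss = 4805/24

Pre-subsidy: 185.2 - 0.4x = 68 + 2x gives x* = 293/6 and P* = 497/3.
With the rebate, buyers effectively pay Pb = Ps − 31, where Ps is the price sellers receive.
On the curves, Pb = 185.2 - 0.4x and Ps = 68 + 2x; the wedge Ps − Pb = 31 gives 68 + 2x − (185.2 - 0.4x) = 31, so x' = 61.75.
Then Pb = 185.2 − 0.4·61.75 = 160.5 and Ps = 68 + 2·61.75 = 191.5.
The subsidy expands output by 61.75 − 293/6 = 155/12 past the efficient level; on those units the gap between marginal cost and willingness to pay runs from 0 up to 31.
DWL = ½ × 31 × 155/12 = 4805/24.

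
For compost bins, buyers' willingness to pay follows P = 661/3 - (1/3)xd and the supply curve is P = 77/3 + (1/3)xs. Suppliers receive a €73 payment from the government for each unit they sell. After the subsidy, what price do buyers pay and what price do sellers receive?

Pre-subsidy: 661/3 - (1/3)x = 77/3 + (1/3)x gives x* = 292 and P* = 123.
With the subsidy, sellers receive Ps = Pb + 73 for each unit, where Pb is the price buyers pay.
On the curves, Pb = 661/3 - (1/3)x and Ps = 77/3 + (1/3)x; the wedge Ps − Pb = 73 gives 77/3 + (1/3)x − (661/3 - (1/3)x) = 73, so x' = 401.5.
Then Pb = 661/3 − (1/3)·401.5 = 86.5 and Ps = 77/3 + (1/3)·401.5 = 159.5.

Buyers pay €86.5; sellers receive €159.5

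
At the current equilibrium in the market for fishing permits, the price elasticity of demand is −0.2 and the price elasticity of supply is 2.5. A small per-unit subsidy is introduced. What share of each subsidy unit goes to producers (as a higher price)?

For a small subsidy around the equilibrium, the benefit split depends on the relative slopes, which at a point are proportional to the elasticities.
Buyer share = εs/(εs + |εd|) = 2.5/(2.5 + 0.2) = 25/27; seller share = |εd|/(εs + |εd|) = 2/27.
So producers capture 2/27 of the subsidy.

Producer share = 2/27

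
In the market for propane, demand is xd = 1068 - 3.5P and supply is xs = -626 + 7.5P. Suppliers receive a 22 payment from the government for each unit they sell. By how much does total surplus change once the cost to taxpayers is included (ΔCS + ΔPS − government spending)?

Net change in total surplus = -577.5

Pre-subsidy: 1068 - 3.5P = -626 + 7.5P gives P* = 154, x* = 529.
With the subsidy, sellers receive Ps = Pb + 22 for each unit, where Pb is the price buyers pay.
Supply in terms of Pb becomes xs = -626 + 7.5(Pb + 22) = -461 + 7.5Pb. Setting this equal to demand: 1068 - 3.5Pb = -461 + 7.5Pb, so Pb = 139.
Sellers receive Ps = 139 + 22 = 161; x' = 1068 − 3.5·139 = 581.5.
ΔCS = ½(529 + 581.5)(154 − 139) = 8328.75; ΔPS = ½(529 + 581.5)(161 − 154) = 3886.75.
Government spending = 22 × 581.5 = 12793.
Net change = 8328.75 + 3886.75 − 12793 = -577.5. The loss equals the DWL triangle ½·22·52.5.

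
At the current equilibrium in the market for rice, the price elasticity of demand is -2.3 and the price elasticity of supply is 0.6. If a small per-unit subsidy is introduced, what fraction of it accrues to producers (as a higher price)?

For a small subsidy around the equilibrium, the benefit split depends on the relative slopes, which at a point are proportional to the elasticities.
Buyer share = εs/(εs + |εd|) = 0.6/(0.6 + 2.3) = 6/29; seller share = |εd|/(εs + |εd|) = 23/29.
So producers capture 23/29 of the subsidy.

Producer share = 23/29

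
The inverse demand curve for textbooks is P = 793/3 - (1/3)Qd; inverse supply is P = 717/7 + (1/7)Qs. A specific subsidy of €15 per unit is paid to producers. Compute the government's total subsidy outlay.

Pre-subsidy: 793/3 - (1/3)Q = 717/7 + (1/7)Q gives Q* = 340 and P* = 151.
With the subsidy, sellers receive Ps = Pb + 15 for each unit, where Pb is the price buyers pay.
On the curves, Pb = 793/3 - (1/3)Q and Ps = 717/7 + (1/7)Q; the wedge Ps − Pb = 15 gives 717/7 + (1/7)Q − (793/3 - (1/3)Q) = 15, so Q' = 371.5.
Then Pb = 793/3 − (1/3)·371.5 = 140.5 and Ps = 717/7 + (1/7)·371.5 = 155.5.
Government outlay = subsidy × quantity = 15 × 371.5 = 5572.5.

Government cost = €5572.5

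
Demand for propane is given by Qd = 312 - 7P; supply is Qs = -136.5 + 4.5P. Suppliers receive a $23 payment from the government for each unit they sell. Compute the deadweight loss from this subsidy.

Pre-subsidy: 312 - 7P = -136.5 + 4.5P gives P* = 39, Q* = 39.
With the subsidy, sellers receive Ps = Pb + 23 for each unit, where Pb is the price buyers pay.
Supply in terms of Pb becomes Qs = -136.5 + 4.5(Pb + 23) = -33 + 4.5Pb. Setting this equal to demand: 312 - 7Pb = -33 + 4.5Pb, so Pb = 30.
Sellers receive Ps = 30 + 23 = 53; Q' = 312 − 7·30 = 102.
The subsidy expands output by 102 − 39 = 63 past the efficient level; on those units the gap between marginal cost and willingness to pay runs from 0 up to 23.
DWL = ½ × 23 × 63 = 724.5.

Deadweight loss = $724.5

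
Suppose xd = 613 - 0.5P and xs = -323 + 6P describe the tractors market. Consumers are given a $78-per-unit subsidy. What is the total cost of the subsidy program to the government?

Pre-subsidy: 613 - 0.5P = -323 + 6P gives P* = 144, x* = 541.
With the rebate, buyers effectively pay Pb = Ps − 78, where Ps is the price sellers receive.
Demand in terms of Ps becomes xd = 613 − 0.5(Ps − 78) = 652 - 0.5Ps. Setting this equal to supply: 652 - 0.5Ps = -323 + 6Ps, so Ps = 150.
Buyers pay Pb = 150 − 78 = 72; x' = -323 + 6·150 = 577.
Government outlay = subsidy × quantity = 78 × 577 = 45006.

Government cost = $45006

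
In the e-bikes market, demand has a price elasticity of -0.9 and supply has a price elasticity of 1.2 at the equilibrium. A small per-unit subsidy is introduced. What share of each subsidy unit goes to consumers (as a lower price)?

Consumer share = 4/7

For a small subsidy around the equilibrium, the benefit split depends on the relative slopes, which at a point are proportional to the elasticities.
Buyer share = εs/(εs + |εd|) = 1.2/(1.2 + 0.9) = 4/7; seller share = |εd|/(εs + |εd|) = 3/7.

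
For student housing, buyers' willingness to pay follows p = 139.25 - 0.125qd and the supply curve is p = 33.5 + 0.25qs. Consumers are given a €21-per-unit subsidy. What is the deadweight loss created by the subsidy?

Deadweight loss = €588

Pre-subsidy: 139.25 - 0.125q = 33.5 + 0.25q gives q* = 282 and p* = 104.
With the rebate, buyers effectively pay pb = ps − 21, where ps is the price sellers receive.
On the curves, pb = 139.25 - 0.125q and ps = 33.5 + 0.25q; the wedge ps − pb = 21 gives 33.5 + 0.25q − (139.25 - 0.125q) = 21, so q' = 338.
Then pb = 139.25 − 0.125·338 = 97 and ps = 33.5 + 0.25·338 = 118.
The subsidy expands output by 338 − 282 = 56 past the efficient level; on those units the gap between marginal cost and willingness to pay runs from 0 up to 21.
DWL = ½ × 21 × 56 = 588.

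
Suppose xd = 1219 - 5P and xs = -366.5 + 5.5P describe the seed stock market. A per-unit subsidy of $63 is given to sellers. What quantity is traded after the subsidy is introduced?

Pre-subsidy: 1219 - 5P = -366.5 + 5.5P gives P* = 151, x* = 464.
With the subsidy, sellers receive Ps = Pb + 63 for each unit, where Pb is the price buyers pay.
Supply in terms of Pb becomes xs = -366.5 + 5.5(Pb + 63) = -20 + 5.5Pb. Setting this equal to demand: 1219 - 5Pb = -20 + 5.5Pb, so Pb = 118.
Sellers receive Ps = 118 + 63 = 181; x' = 1219 − 5·118 = 629.

x' = 629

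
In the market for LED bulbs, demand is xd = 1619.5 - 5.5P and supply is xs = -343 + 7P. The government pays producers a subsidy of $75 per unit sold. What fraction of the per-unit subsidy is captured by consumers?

Pre-subsidy: 1619.5 - 5.5P = -343 + 7P gives P* = 157, x* = 756.
With the subsidy, sellers receive Ps = Pb + 75 for each unit, where Pb is the price buyers pay.
Supply in terms of Pb becomes xs = -343 + 7(Pb + 75) = 182 + 7Pb. Setting this equal to demand: 1619.5 - 5.5Pb = 182 + 7Pb, so Pb = 115.
Sellers receive Ps = 115 + 75 = 190; x' = 1619.5 − 5.5·115 = 987.
Buyers' price falls by P* − Pb = 157 − 115 = 42; sellers' price rises by Ps − P* = 190 − 157 = 33.
So consumers capture 42/75 = 0.56 of each unit of subsidy.

Consumer share = 0.56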